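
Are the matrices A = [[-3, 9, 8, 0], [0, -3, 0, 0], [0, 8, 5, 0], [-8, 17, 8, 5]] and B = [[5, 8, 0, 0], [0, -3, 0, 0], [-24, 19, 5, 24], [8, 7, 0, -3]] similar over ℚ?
Yes.

Two matrices over a field are similar if and only if they have the same invariant factors.

Both A and B have characteristic polynomial (x - 5)^2(x + 3)^2 and minimal polynomial (x - 5)(x + 3)^2. Computing further, both have invariant factors x - 5, (x - 5)(x + 3)^2. Hence A and B are similar.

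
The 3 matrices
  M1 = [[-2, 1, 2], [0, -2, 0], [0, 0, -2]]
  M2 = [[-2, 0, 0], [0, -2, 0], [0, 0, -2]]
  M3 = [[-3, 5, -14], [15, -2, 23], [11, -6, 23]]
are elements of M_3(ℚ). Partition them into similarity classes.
3 classes: {M1}, {M2}, {M3}

Characteristic polynomials: χ_{M1} = (x + 2)^3, χ_{M2} = (x + 2)^3, χ_{M3} = (x - 6)^3.

{M1}: invariant factors x + 2, (x + 2)^2.

{M2}: invariant factors x + 2, x + 2, x + 2.

{M3}: invariant factors (x - 6)^3.

Matrices are similar if and only if their invariant-factor lists agree; the partition into similarity classes is {M1}, {M2}, {M3}.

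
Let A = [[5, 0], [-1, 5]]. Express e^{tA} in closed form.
A has Jordan form J = [[5, 1], [0, 5]] with A = PJP^{-1}, so e^{tA} = P e^{tJ} P^{-1}.

For a Jordan block J_k(λ), e^{tJ_k(λ)} = e^{λt} · (I + tN + t^2 N^2/2! + ... + t^{k-1} N^{k-1}/(k-1)!) where N is the nilpotent superdiagonal part.

Assembling the blocks and conjugating back gives the entries of e^{tA} as shown above.

e^{tA} = [[e^{5*t}, 0], [-t*e^{5*t}, e^{5*t}]]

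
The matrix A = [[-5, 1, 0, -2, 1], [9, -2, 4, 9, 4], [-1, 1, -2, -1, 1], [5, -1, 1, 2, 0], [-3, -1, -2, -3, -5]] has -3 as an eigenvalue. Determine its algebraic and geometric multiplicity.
The characteristic polynomial is (x + 2)^3(x + 3)^2, so the factor x + 3 appears with exponent 2: the algebraic multiplicity is 2.

rank(A + 3I) = 4, so the eigenspace has dimension 5 - 4 = 1: the geometric multiplicity is 1.

Since 1 < 2, A is not diagonalizable.

algebraic multiplicity 2, geometric multiplicity 1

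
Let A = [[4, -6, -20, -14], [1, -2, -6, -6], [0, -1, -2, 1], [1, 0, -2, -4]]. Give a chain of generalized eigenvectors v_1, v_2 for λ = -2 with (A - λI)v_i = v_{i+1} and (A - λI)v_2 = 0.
v_1 = [[1, 1, 0, 0]]^T, v_2 = [[0, 1, -1, 1]]^T

We seek v_1 ∈ ker((A + 2I)^2) \ ker(A + 2I), then set v_{i+1} = (A + 2I) v_i.

One such chain is v_1 = [[1, 1, 0, 0]]^T, v_2 = [[0, 1, -1, 1]]^T. Check: (A + 2I) v_2 = [[0, 0, 0, 0]]^T = 0.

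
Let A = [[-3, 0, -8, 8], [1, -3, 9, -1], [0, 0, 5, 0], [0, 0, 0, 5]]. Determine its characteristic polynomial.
χ_A(x) = (x - 5)^2(x + 3)^2

xI - A = [[x + 3, 0, 8, -8], [-1, x + 3, -9, 1], [0, 0, x - 5, 0], [0, 0, 0, x - 5]].

Expanding det(xI - A) along the first row:
det(xI - A) = + (x + 3)·det([[x + 3, -9, 1], [0, x - 5, 0], [0, 0, x - 5]]) - (0)·det([[-1, -9, 1], [0, x - 5, 0], [0, 0, x - 5]]) + (8)·det([[-1, x + 3, 1], [0, 0, 0], [0, 0, x - 5]]) - (-8)·det([[-1, x + 3, -9], [0, 0, x - 5], [0, 0, 0]]).

Evaluating gives χ_A(x) = x^4 - 4x^3 - 26x^2 + 60x + 225 = (x - 5)^2(x + 3)^2.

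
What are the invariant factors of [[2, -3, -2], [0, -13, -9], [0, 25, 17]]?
The Jordan structure of A has elementary divisors (x - 2)^3. Arranging the block sizes at each eigenvalue in decreasing order and taking row products gives the invariant factors.

Invariant factors (smallest first, each dividing the next): (x - 2)^3.

Check: the last factor (x - 2)^3 is the minimal polynomial, and the product (x - 2)^3 is the characteristic polynomial.

(x - 2)^3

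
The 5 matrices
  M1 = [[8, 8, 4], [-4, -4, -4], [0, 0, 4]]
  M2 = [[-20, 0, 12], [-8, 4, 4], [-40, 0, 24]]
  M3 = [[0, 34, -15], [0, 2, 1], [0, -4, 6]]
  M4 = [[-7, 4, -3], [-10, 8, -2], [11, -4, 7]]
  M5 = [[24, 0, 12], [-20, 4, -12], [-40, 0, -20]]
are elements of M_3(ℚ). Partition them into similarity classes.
2 classes: {M1, M2, M5}, {M3, M4}

Characteristic polynomials: χ_{M1} = x(x - 4)^2, χ_{M2} = x(x - 4)^2, χ_{M3} = x(x - 4)^2, χ_{M4} = x(x - 4)^2, χ_{M5} = x(x - 4)^2.

{M1, M2, M5}: invariant factors x - 4, x(x - 4).

{M3, M4}: invariant factors x(x - 4)^2.

Matrices are similar if and only if their invariant-factor lists agree; the partition into similarity classes is {M1, M2, M5}, {M3, M4}.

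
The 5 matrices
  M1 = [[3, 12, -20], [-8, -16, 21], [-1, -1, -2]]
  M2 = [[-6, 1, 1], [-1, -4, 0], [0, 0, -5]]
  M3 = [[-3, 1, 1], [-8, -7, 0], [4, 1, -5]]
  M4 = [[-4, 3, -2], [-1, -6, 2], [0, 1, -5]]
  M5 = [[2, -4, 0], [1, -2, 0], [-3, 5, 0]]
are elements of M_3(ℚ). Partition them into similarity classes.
Characteristic polynomials: χ_{M1} = (x + 5)^3, χ_{M2} = (x + 5)^3, χ_{M3} = (x + 5)^3, χ_{M4} = (x + 5)^3, χ_{M5} = x^3.

{M1, M2, M3, M4}: invariant factors (x + 5)^3.

{M5}: invariant factors x^3.

Matrices are similar if and only if their invariant-factor lists agree; the partition into similarity classes is {M1, M2, M3, M4}, {M5}.

2 classes: {M1, M2, M3, M4}, {M5}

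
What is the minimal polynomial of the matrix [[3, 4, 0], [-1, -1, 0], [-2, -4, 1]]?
The characteristic polynomial factors as (x - 1)^3. The minimal polynomial is ∏(x - λ)^{k_λ} where k_λ is the size of the largest Jordan block at λ.

For λ = 1: rank(A - I) = 1, and the largest Jordan block has size 2 (the smallest k with rank((A - I)^k) = rank((A - I)^(k+1))).

So m_A(x) = (x - 1)^2.

m_A(x) = (x - 1)^2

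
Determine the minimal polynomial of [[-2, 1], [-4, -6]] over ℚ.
The characteristic polynomial factors as (x + 4)^2. The minimal polynomial is ∏(x - λ)^{k_λ} where k_λ is the size of the largest Jordan block at λ.

For λ = -4: rank(A + 4I) = 1, and the largest Jordan block has size 2 (the smallest k with rank((A + 4I)^k) = rank((A + 4I)^(k+1))).

So m_A(x) = (x + 4)^2.

m_A(x) = (x + 4)^2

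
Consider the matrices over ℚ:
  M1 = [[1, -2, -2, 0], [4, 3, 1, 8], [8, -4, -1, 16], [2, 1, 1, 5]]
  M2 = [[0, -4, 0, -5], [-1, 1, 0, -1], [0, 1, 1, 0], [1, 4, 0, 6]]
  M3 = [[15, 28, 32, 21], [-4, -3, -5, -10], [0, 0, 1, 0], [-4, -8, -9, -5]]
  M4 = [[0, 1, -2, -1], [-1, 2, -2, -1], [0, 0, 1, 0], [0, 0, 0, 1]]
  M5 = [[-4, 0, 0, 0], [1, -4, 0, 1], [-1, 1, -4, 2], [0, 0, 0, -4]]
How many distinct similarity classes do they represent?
Characteristic polynomials: χ_{M1} = (x - 5)(x - 1)^3, χ_{M2} = (x - 5)(x - 1)^3, χ_{M3} = (x - 5)(x - 1)^3, χ_{M4} = (x - 1)^4, χ_{M5} = (x + 4)^4.

{M1, M2, M3}: invariant factors (x - 5)(x - 1)^3.

{M4}: invariant factors x - 1, x - 1, (x - 1)^2.

{M5}: invariant factors x + 4, (x + 4)^3.

Matrices are similar if and only if their invariant-factor lists agree; the partition into similarity classes is {M1, M2, M3}, {M4}, {M5}.

3 classes: {M1, M2, M3}, {M4}, {M5}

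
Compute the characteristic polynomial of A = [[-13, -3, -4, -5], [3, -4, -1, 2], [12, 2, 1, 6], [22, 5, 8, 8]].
χ_A(x) = (x - 1)(x + 3)^3

xI - A = [[x + 13, 3, 4, 5], [-3, x + 4, 1, -2], [-12, -2, x - 1, -6], [-22, -5, -8, x - 8]].

Expanding det(xI - A) along the first row:
det(xI - A) = + (x + 13)·det([[x + 4, 1, -2], [-2, x - 1, -6], [-5, -8, x - 8]]) - (3)·det([[-3, 1, -2], [-12, x - 1, -6], [-22, -8, x - 8]]) + (4)·det([[-3, x + 4, -2], [-12, -2, -6], [-22, -5, x - 8]]) - (5)·det([[-3, x + 4, 1], [-12, -2, x - 1], [-22, -5, -8]]).

Evaluating gives χ_A(x) = x^4 + 8x^3 + 18x^2 - 27 = (x - 1)(x + 3)^3.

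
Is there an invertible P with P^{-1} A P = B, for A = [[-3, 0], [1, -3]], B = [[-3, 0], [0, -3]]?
No.

Both have characteristic polynomial (x + 3)^2, but the minimal polynomial of A is (x + 3)^2 while the minimal polynomial of B is x + 3. The minimal polynomial is a similarity invariant, so A and B are not similar.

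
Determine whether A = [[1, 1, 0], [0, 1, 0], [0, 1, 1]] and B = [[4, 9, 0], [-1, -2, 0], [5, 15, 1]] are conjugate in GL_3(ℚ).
Yes.

Two matrices over a field are similar if and only if they have the same invariant factors.

Both A and B have characteristic polynomial (x - 1)^3 and minimal polynomial (x - 1)^2. Computing further, both have invariant factors x - 1, (x - 1)^2. Hence A and B are similar.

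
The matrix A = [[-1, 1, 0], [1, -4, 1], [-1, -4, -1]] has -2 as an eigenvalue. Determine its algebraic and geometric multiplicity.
algebraic multiplicity 3, geometric multiplicity 1

The characteristic polynomial is (x + 2)^3, so the factor x + 2 appears with exponent 3: the algebraic multiplicity is 3.

rank(A + 2I) = 2, so the eigenspace has dimension 3 - 2 = 1: the geometric multiplicity is 1.

Since 1 < 3, A is not diagonalizable.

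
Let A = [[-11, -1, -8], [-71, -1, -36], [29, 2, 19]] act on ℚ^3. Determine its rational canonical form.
The invariant factors of A (the non-unit diagonal entries of the Smith normal form of xI - A over ℚ[x]) are (x - 4)(x^2 - 3x + 4), each dividing the next. The characteristic polynomial is their product, (x - 4)(x^2 - 3x + 4).

The rational canonical form is the block-diagonal matrix of companion matrices C(f_i):
R = [[0, 0, 16], [1, 0, -16], [0, 1, 7]].

Note the characteristic polynomial does not split into linear factors over ℚ, so A has no Jordan form over ℚ; the rational canonical form exists over any field.

R = [[0, 0, 16], [1, 0, -16], [0, 1, 7]]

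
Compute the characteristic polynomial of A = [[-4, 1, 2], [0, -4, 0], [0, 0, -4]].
χ_A(x) = (x + 4)^3

xI - A = [[x + 4, -1, -2], [0, x + 4, 0], [0, 0, x + 4]].

Expanding det(xI - A) along the first row:
det(xI - A) = + (x + 4)·det([[x + 4, 0], [0, x + 4]]) - (-1)·det([[0, 0], [0, x + 4]]) + (-2)·det([[0, x + 4], [0, 0]]).

Evaluating gives χ_A(x) = x^3 + 12x^2 + 48x + 64 = (x + 4)^3.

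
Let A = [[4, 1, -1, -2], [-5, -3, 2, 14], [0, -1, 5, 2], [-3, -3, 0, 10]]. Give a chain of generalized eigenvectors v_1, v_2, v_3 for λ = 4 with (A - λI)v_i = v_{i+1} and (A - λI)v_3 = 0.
v_1 = [[-1, 12, 2, 5]]^T, v_2 = [[0, -5, 0, -3]]^T, v_3 = [[1, -7, -1, -3]]^T

We seek v_1 ∈ ker((A - 4I)^3) \ ker((A - 4I)^2), then set v_{i+1} = (A - 4I) v_i.

One such chain is v_1 = [[-1, 12, 2, 5]]^T, v_2 = [[0, -5, 0, -3]]^T, v_3 = [[1, -7, -1, -3]]^T. Check: (A - 4I) v_3 = [[0, 0, 0, 0]]^T = 0.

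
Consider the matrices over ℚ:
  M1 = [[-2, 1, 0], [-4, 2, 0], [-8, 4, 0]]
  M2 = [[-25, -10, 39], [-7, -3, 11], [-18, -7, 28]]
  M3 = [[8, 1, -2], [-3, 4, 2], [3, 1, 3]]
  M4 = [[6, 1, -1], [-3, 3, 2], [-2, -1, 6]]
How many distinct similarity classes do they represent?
Characteristic polynomials: χ_{M1} = x^3, χ_{M2} = x^3, χ_{M3} = (x - 5)^3, χ_{M4} = (x - 5)^3.

{M1}: invariant factors x, x^2.

{M2}: invariant factors x^3.

{M3}: invariant factors x - 5, (x - 5)^2.

{M4}: invariant factors (x - 5)^3.

Matrices are similar if and only if their invariant-factor lists agree; the partition into similarity classes is {M1}, {M2}, {M3}, {M4}.

4 classes: {M1}, {M2}, {M3}, {M4}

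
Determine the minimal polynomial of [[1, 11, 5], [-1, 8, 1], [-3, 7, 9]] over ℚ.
m_A(x) = (x - 6)^3

The characteristic polynomial factors as (x - 6)^3. The minimal polynomial is ∏(x - λ)^{k_λ} where k_λ is the size of the largest Jordan block at λ.

For λ = 6: rank(A - 6I) = 2, and the largest Jordan block has size 3 (the smallest k with rank((A - 6I)^k) = rank((A - 6I)^(k+1))).

So m_A(x) = (x - 6)^3.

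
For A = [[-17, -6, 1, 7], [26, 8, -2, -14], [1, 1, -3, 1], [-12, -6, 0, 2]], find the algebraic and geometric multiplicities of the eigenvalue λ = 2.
algebraic multiplicity 1, geometric multiplicity 1

The characteristic polynomial is (x - 2)(x + 4)^3, so the factor x - 2 appears with exponent 1: the algebraic multiplicity is 1.

rank(A - 2I) = 3, so the eigenspace has dimension 4 - 3 = 1: the geometric multiplicity is 1.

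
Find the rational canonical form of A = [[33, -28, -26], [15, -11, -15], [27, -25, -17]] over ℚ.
R = [[0, 0, 24], [1, 0, -10], [0, 1, 5]]

The invariant factors of A (the non-unit diagonal entries of the Smith normal form of xI - A over ℚ[x]) are (x - 4)(x^2 - x + 6), each dividing the next. The characteristic polynomial is their product, (x - 4)(x^2 - x + 6).

The rational canonical form is the block-diagonal matrix of companion matrices C(f_i):
R = [[0, 0, 24], [1, 0, -10], [0, 1, 5]].

Note the characteristic polynomial does not split into linear factors over ℚ, so A has no Jordan form over ℚ; the rational canonical form exists over any field.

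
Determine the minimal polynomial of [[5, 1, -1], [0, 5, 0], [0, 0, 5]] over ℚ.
The characteristic polynomial factors as (x - 5)^3. The minimal polynomial is ∏(x - λ)^{k_λ} where k_λ is the size of the largest Jordan block at λ.

For λ = 5: rank(A - 5I) = 1, and the largest Jordan block has size 2 (the smallest k with rank((A - 5I)^k) = rank((A - 5I)^(k+1))).

So m_A(x) = (x - 5)^2.

m_A(x) = (x - 5)^2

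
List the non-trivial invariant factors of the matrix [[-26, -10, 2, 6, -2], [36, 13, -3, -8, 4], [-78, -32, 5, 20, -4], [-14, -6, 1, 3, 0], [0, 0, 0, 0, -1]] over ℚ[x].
The Jordan structure of A has elementary divisors (x + 2), (x + 1)^2, (x + 1), (x + 1). Arranging the block sizes at each eigenvalue in decreasing order and taking row products gives the invariant factors.

Invariant factors (smallest first, each dividing the next): x + 1, x + 1, (x + 1)^2(x + 2).

Check: the last factor (x + 1)^2(x + 2) is the minimal polynomial, and the product (x + 1)^4(x + 2) is the characteristic polynomial.

x + 1, x + 1, (x + 1)^2(x + 2)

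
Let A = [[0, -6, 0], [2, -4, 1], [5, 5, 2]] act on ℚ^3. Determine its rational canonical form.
The invariant factors of A (the non-unit diagonal entries of the Smith normal form of xI - A over ℚ[x]) are (x + 3)(x^2 - x + 2), each dividing the next. The characteristic polynomial is their product, (x + 3)(x^2 - x + 2).

The rational canonical form is the block-diagonal matrix of companion matrices C(f_i):
R = [[0, 0, -6], [1, 0, 1], [0, 1, -2]].

Note the characteristic polynomial does not split into linear factors over ℚ, so A has no Jordan form over ℚ; the rational canonical form exists over any field.

R = [[0, 0, -6], [1, 0, 1], [0, 1, -2]]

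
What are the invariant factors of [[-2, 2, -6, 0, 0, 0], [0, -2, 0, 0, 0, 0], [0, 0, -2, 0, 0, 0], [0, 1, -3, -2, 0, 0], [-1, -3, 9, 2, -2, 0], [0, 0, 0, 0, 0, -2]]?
The Jordan structure of A has elementary divisors (x + 2)^2, (x + 2)^2, (x + 2), (x + 2). Arranging the block sizes at each eigenvalue in decreasing order and taking row products gives the invariant factors.

Invariant factors (smallest first, each dividing the next): x + 2, x + 2, (x + 2)^2, (x + 2)^2.

Check: the last factor (x + 2)^2 is the minimal polynomial, and the product (x + 2)^6 is the characteristic polynomial.

x + 2, x + 2, (x + 2)^2, (x + 2)^2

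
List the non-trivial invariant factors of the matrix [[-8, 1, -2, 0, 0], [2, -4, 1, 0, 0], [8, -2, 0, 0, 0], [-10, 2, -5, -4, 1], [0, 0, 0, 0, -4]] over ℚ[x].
The Jordan structure of A has elementary divisors (x + 4)^3, (x + 4)^2. Arranging the block sizes at each eigenvalue in decreasing order and taking row products gives the invariant factors.

Invariant factors (smallest first, each dividing the next): (x + 4)^2, (x + 4)^3.

Check: the last factor (x + 4)^3 is the minimal polynomial, and the product (x + 4)^5 is the characteristic polynomial.

(x + 4)^2, (x + 4)^3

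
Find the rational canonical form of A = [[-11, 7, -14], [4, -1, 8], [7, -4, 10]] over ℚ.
R = [[0, 0, -4], [1, 0, 7], [0, 1, -2]]

The invariant factors of A (the non-unit diagonal entries of the Smith normal form of xI - A over ℚ[x]) are (x - 1)^2(x + 4), each dividing the next. The characteristic polynomial is their product, (x - 1)^2(x + 4).

The rational canonical form is the block-diagonal matrix of companion matrices C(f_i):
R = [[0, 0, -4], [1, 0, 7], [0, 1, -2]].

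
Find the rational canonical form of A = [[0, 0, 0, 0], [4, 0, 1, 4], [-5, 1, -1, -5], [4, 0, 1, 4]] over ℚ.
The invariant factors of A (the non-unit diagonal entries of the Smith normal form of xI - A over ℚ[x]) are x, x^2(x - 3), each dividing the next. The characteristic polynomial is their product, x^3(x - 3).

The rational canonical form is the block-diagonal matrix of companion matrices C(f_i):
R = [[0, 0, 0, 0], [0, 0, 0, 0], [0, 1, 0, 0], [0, 0, 1, 3]].

R = [[0, 0, 0, 0], [0, 0, 0, 0], [0, 1, 0, 0], [0, 0, 1, 3]]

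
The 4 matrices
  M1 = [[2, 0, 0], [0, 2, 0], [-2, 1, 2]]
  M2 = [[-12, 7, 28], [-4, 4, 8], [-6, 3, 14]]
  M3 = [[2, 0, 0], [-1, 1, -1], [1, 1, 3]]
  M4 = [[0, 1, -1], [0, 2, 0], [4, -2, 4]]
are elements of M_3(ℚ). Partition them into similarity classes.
Characteristic polynomials: χ_{M1} = (x - 2)^3, χ_{M2} = (x - 2)^3, χ_{M3} = (x - 2)^3, χ_{M4} = (x - 2)^3.

{M1, M2, M3, M4}: invariant factors x - 2, (x - 2)^2.

Matrices are similar if and only if their invariant-factor lists agree; the partition into similarity classes is {M1, M2, M3, M4}.

1 class: {M1, M2, M3, M4}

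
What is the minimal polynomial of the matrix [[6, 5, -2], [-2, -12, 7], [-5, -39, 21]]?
m_A(x) = (x - 5)^3

The characteristic polynomial factors as (x - 5)^3. The minimal polynomial is ∏(x - λ)^{k_λ} where k_λ is the size of the largest Jordan block at λ.

For λ = 5: rank(A - 5I) = 2, and the largest Jordan block has size 3 (the smallest k with rank((A - 5I)^k) = rank((A - 5I)^(k+1))).

So m_A(x) = (x - 5)^3.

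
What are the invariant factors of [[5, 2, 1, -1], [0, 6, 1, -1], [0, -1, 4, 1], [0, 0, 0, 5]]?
x - 5, (x - 5)^3

The Jordan structure of A has elementary divisors (x - 5)^3, (x - 5). Arranging the block sizes at each eigenvalue in decreasing order and taking row products gives the invariant factors.

Invariant factors (smallest first, each dividing the next): x - 5, (x - 5)^3.

Check: the last factor (x - 5)^3 is the minimal polynomial, and the product (x - 5)^4 is the characteristic polynomial.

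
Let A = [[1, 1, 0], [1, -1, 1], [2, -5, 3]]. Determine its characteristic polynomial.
χ_A(x) = (x - 1)^3

xI - A = [[x - 1, -1, 0], [-1, x + 1, -1], [-2, 5, x - 3]].

Expanding det(xI - A) along the first row:
det(xI - A) = + (x - 1)·det([[x + 1, -1], [5, x - 3]]) - (-1)·det([[-1, -1], [-2, x - 3]]) + (0)·det([[-1, x + 1], [-2, 5]]).

Evaluating gives χ_A(x) = x^3 - 3x^2 + 3x - 1 = (x - 1)^3.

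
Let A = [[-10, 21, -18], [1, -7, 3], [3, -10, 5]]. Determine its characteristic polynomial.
χ_A(x) = (x + 4)^3

xI - A = [[x + 10, -21, 18], [-1, x + 7, -3], [-3, 10, x - 5]].

Expanding det(xI - A) along the first row:
det(xI - A) = + (x + 10)·det([[x + 7, -3], [10, x - 5]]) - (-21)·det([[-1, -3], [-3, x - 5]]) + (18)·det([[-1, x + 7], [-3, 10]]).

Evaluating gives χ_A(x) = x^3 + 12x^2 + 48x + 64 = (x + 4)^3.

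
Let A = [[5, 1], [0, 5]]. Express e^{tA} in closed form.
e^{tA} = [[e^{5*t}, t*e^{5*t}], [0, e^{5*t}]]

A has Jordan form J = [[5, 1], [0, 5]] with A = PJP^{-1}, so e^{tA} = P e^{tJ} P^{-1}.

For a Jordan block J_k(λ), e^{tJ_k(λ)} = e^{λt} · (I + tN + t^2 N^2/2! + ... + t^{k-1} N^{k-1}/(k-1)!) where N is the nilpotent superdiagonal part.

Assembling the blocks and conjugating back gives the entries of e^{tA} as shown above.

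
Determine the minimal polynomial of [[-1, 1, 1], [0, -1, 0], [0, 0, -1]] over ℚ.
m_A(x) = (x + 1)^2

The characteristic polynomial factors as (x + 1)^3. The minimal polynomial is ∏(x - λ)^{k_λ} where k_λ is the size of the largest Jordan block at λ.

For λ = -1: rank(A + I) = 1, and the largest Jordan block has size 2 (the smallest k with rank((A + I)^k) = rank((A + I)^(k+1))).

So m_A(x) = (x + 1)^2.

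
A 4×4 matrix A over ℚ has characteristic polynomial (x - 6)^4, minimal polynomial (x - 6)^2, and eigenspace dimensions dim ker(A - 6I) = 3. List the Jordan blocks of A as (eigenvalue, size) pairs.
Jordan blocks: (6, 2), (6, 1), (6, 1)

λ = 6: algebraic multiplicity 4 (exponent in χ_A), largest block size 2 (exponent in m_A), 3 blocks (geometric multiplicity). These force block sizes [2, 1, 1].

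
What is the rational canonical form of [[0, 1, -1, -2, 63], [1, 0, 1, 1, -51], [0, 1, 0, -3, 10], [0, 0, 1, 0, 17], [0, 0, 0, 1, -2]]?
The invariant factors of A (the non-unit diagonal entries of the Smith normal form of xI - A over ℚ[x]) are (x - 2)(x^2 + 2x - 6)^2, each dividing the next. The characteristic polynomial is their product, (x - 2)(x^2 + 2x - 6)^2.

The rational canonical form is the block-diagonal matrix of companion matrices C(f_i):
R = [[0, 0, 0, 0, 72], [1, 0, 0, 0, -84], [0, 1, 0, 0, 8], [0, 0, 1, 0, 16], [0, 0, 0, 1, -2]].

Note the characteristic polynomial does not split into linear factors over ℚ, so A has no Jordan form over ℚ; the rational canonical form exists over any field.

R = [[0, 0, 0, 0, 72], [1, 0, 0, 0, -84], [0, 1, 0, 0, 8], [0, 0, 1, 0, 16], [0, 0, 0, 1, -2]]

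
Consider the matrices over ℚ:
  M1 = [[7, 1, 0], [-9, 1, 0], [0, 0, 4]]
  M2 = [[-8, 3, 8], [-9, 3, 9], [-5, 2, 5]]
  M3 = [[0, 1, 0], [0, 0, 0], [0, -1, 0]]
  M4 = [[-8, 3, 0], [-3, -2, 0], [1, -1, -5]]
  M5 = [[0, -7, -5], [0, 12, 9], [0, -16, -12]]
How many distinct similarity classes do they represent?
Characteristic polynomials: χ_{M1} = (x - 4)^3, χ_{M2} = x^3, χ_{M3} = x^3, χ_{M4} = (x + 5)^3, χ_{M5} = x^3.

{M1}: invariant factors x - 4, (x - 4)^2.

{M2, M5}: invariant factors x^3.

{M3}: invariant factors x, x^2.

{M4}: invariant factors x + 5, (x + 5)^2.

Matrices are similar if and only if their invariant-factor lists agree; the partition into similarity classes is {M1}, {M2, M5}, {M3}, {M4}.

4 classes: {M1}, {M2, M5}, {M3}, {M4}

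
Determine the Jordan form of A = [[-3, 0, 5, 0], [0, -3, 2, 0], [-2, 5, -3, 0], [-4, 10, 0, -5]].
J = [[-5, 0, 0, 0], [0, -3, 1, 0], [0, 0, -3, 1], [0, 0, 0, -3]]

The characteristic polynomial is det(xI - A) = (x + 3)^3(x + 5), so the eigenvalues are -5 (algebraic multiplicity 1), -3 (algebraic multiplicity 3).

For λ = -5: algebraic multiplicity 1 gives one 1×1 block.

For λ = -3: rank(A + 3I) = 3, rank((A + 3I)^2) = 2, rank((A + 3I)^3) = 1. The eigenspace has dimension 4 - 3 = 1, so there is 1 Jordan block; the rank sequence gives block sizes [3].

Assembling the blocks gives the Jordan form J above.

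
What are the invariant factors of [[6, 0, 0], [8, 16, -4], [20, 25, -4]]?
The Jordan structure of A has elementary divisors (x - 6)^2, (x - 6). Arranging the block sizes at each eigenvalue in decreasing order and taking row products gives the invariant factors.

Invariant factors (smallest first, each dividing the next): x - 6, (x - 6)^2.

Check: the last factor (x - 6)^2 is the minimal polynomial, and the product (x - 6)^3 is the characteristic polynomial.

x - 6, (x - 6)^2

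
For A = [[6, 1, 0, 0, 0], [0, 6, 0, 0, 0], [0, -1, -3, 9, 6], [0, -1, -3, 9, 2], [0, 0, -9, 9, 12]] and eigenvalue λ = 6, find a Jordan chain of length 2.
v_1 = [[1, 1, -2, -1, -2]]^T, v_2 = [[1, 0, -4, -2, -3]]^T

We seek v_1 ∈ ker((A - 6I)^2) \ ker(A - 6I), then set v_{i+1} = (A - 6I) v_i.

One such chain is v_1 = [[1, 1, -2, -1, -2]]^T, v_2 = [[1, 0, -4, -2, -3]]^T. Check: (A - 6I) v_2 = [[0, 0, 0, 0, 0]]^T = 0.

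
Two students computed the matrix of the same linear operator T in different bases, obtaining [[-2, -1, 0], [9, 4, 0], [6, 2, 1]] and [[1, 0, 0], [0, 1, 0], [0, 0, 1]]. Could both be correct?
No.

Both have characteristic polynomial (x - 1)^3, but the minimal polynomial of A is (x - 1)^2 while the minimal polynomial of B is x - 1. The minimal polynomial is a similarity invariant, so A and B are not similar.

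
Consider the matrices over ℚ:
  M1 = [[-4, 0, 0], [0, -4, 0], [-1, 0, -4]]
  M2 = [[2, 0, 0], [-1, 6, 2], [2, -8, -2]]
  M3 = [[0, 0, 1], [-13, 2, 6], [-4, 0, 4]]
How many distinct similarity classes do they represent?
Characteristic polynomials: χ_{M1} = (x + 4)^3, χ_{M2} = (x - 2)^3, χ_{M3} = (x - 2)^3.

{M1}: invariant factors x + 4, (x + 4)^2.

{M2}: invariant factors x - 2, (x - 2)^2.

{M3}: invariant factors (x - 2)^3.

Matrices are similar if and only if their invariant-factor lists agree; the partition into similarity classes is {M1}, {M2}, {M3}.

3 classes: {M1}, {M2}, {M3}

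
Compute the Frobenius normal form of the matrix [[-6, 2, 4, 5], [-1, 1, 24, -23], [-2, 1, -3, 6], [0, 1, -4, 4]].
R = [[0, 0, 0, -9], [1, 0, 0, -12], [0, 1, 0, -10], [0, 0, 1, -4]]

The invariant factors of A (the non-unit diagonal entries of the Smith normal form of xI - A over ℚ[x]) are (x^2 + 2x + 3)^2, each dividing the next. The characteristic polynomial is their product, (x^2 + 2x + 3)^2.

The rational canonical form is the block-diagonal matrix of companion matrices C(f_i):
R = [[0, 0, 0, -9], [1, 0, 0, -12], [0, 1, 0, -10], [0, 0, 1, -4]].

Note the characteristic polynomial does not split into linear factors over ℚ, so A has no Jordan form over ℚ; the rational canonical form exists over any field.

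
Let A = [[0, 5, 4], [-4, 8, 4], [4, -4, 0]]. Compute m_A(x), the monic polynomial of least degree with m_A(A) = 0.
m_A(x) = (x - 4)(x - 2)^2

The characteristic polynomial factors as (x - 4)(x - 2)^2. The minimal polynomial is ∏(x - λ)^{k_λ} where k_λ is the size of the largest Jordan block at λ.

For λ = 2: rank(A - 2I) = 2, and the largest Jordan block has size 2 (the smallest k with rank((A - 2I)^k) = rank((A - 2I)^(k+1))).
For λ = 4: rank(A - 4I) = 2, and the largest Jordan block has size 1 (the smallest k with rank((A - 4I)^k) = rank((A - 4I)^(k+1))).

So m_A(x) = (x - 4)(x - 2)^2.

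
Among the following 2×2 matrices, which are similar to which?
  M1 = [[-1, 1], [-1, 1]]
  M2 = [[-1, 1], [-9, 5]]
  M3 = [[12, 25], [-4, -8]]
Characteristic polynomials: χ_{M1} = x^2, χ_{M2} = (x - 2)^2, χ_{M3} = (x - 2)^2.

{M1}: invariant factors x^2.

{M2, M3}: invariant factors (x - 2)^2.

Matrices are similar if and only if their invariant-factor lists agree; the partition into similarity classes is {M1}, {M2, M3}.

2 classes: {M1}, {M2, M3}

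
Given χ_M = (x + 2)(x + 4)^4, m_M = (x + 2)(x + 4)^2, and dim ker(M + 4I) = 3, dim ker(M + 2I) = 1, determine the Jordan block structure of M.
λ = -4: algebraic multiplicity 4 (exponent in χ_M), largest block size 2 (exponent in m_M), 3 blocks (geometric multiplicity). These force block sizes [2, 1, 1].
λ = -2: algebraic multiplicity 1 (exponent in χ_M), largest block size 1 (exponent in m_M), 1 block (geometric multiplicity). This forces block sizes [1].

Jordan blocks: (-4, 2), (-4, 1), (-4, 1), (-2, 1)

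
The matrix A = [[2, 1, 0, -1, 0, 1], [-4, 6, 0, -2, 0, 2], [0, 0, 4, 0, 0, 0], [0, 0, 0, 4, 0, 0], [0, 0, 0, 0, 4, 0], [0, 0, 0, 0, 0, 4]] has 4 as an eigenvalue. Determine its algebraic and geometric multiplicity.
algebraic multiplicity 6, geometric multiplicity 5

The characteristic polynomial is (x - 4)^6, so the factor x - 4 appears with exponent 6: the algebraic multiplicity is 6.

rank(A - 4I) = 1, so the eigenspace has dimension 6 - 1 = 5: the geometric multiplicity is 5.

Since 5 < 6, A is not diagonalizable.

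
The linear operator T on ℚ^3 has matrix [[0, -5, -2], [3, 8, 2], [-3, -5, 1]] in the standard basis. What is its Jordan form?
J = [[3, 1, 0], [0, 3, 0], [0, 0, 3]]

The characteristic polynomial is det(xI - A) = (x - 3)^3, so the eigenvalues are 3 (algebraic multiplicity 3).

For λ = 3: rank(A - 3I) = 1, rank((A - 3I)^2) = 0. The eigenspace has dimension 3 - 1 = 2, so there are 2 Jordan blocks; the rank sequence gives block sizes [2, 1].

Assembling the blocks gives the Jordan form J above.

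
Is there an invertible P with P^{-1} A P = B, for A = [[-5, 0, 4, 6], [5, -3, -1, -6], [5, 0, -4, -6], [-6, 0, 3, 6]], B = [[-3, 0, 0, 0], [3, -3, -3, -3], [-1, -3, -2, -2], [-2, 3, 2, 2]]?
Two matrices over a field are similar if and only if they have the same invariant factors.

Both A and B have characteristic polynomial x^2(x + 3)^2 and minimal polynomial x^2(x + 3). Computing further, both have invariant factors x + 3, x^2(x + 3). Hence A and B are similar.

Yes.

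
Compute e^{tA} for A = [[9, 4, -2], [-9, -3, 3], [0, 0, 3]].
A has Jordan form J = [[3, 1, 0], [0, 3, 0], [0, 0, 3]] with A = PJP^{-1}, so e^{tA} = P e^{tJ} P^{-1}.

For a Jordan block J_k(λ), e^{tJ_k(λ)} = e^{λt} · (I + tN + t^2 N^2/2! + ... + t^{k-1} N^{k-1}/(k-1)!) where N is the nilpotent superdiagonal part.

Assembling the blocks and conjugating back gives the entries of e^{tA} as shown above.

e^{tA} = [[(6*t + 1)*e^{3*t}, 4*t*e^{3*t}, -2*t*e^{3*t}], [-9*t*e^{3*t}, (1 - 6*t)*e^{3*t}, 3*t*e^{3*t}], [0, 0, e^{3*t}]]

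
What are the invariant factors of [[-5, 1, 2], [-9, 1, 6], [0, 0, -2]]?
x + 2, (x + 2)^2

The Jordan structure of A has elementary divisors (x + 2)^2, (x + 2). Arranging the block sizes at each eigenvalue in decreasing order and taking row products gives the invariant factors.

Invariant factors (smallest first, each dividing the next): x + 2, (x + 2)^2.

Check: the last factor (x + 2)^2 is the minimal polynomial, and the product (x + 2)^3 is the characteristic polynomial.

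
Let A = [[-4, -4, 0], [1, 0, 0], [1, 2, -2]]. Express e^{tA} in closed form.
A has Jordan form J = [[-2, 1, 0], [0, -2, 0], [0, 0, -2]] with A = PJP^{-1}, so e^{tA} = P e^{tJ} P^{-1}.

For a Jordan block J_k(λ), e^{tJ_k(λ)} = e^{λt} · (I + tN + t^2 N^2/2! + ... + t^{k-1} N^{k-1}/(k-1)!) where N is the nilpotent superdiagonal part.

Assembling the blocks and conjugating back gives the entries of e^{tA} as shown above.

e^{tA} = [[(1 - 2*t)*e^{-2*t}, -4*t*e^{-2*t}, 0], [t*e^{-2*t}, (2*t + 1)*e^{-2*t}, 0], [t*e^{-2*t}, 2*t*e^{-2*t}, e^{-2*t}]]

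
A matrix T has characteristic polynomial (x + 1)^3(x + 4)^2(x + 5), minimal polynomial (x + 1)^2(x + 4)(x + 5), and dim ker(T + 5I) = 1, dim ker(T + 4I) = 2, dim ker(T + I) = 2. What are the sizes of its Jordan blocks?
λ = -5: algebraic multiplicity 1 (exponent in χ_T), largest block size 1 (exponent in m_T), 1 block (geometric multiplicity). This forces block sizes [1].
λ = -4: algebraic multiplicity 2 (exponent in χ_T), largest block size 1 (exponent in m_T), 2 blocks (geometric multiplicity). These force block sizes [1, 1].
λ = -1: algebraic multiplicity 3 (exponent in χ_T), largest block size 2 (exponent in m_T), 2 blocks (geometric multiplicity). These force block sizes [2, 1].

Jordan blocks: (-5, 1), (-4, 1), (-4, 1), (-1, 2), (-1, 1)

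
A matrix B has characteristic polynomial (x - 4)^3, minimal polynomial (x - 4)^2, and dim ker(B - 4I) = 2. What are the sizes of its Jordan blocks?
λ = 4: algebraic multiplicity 3 (exponent in χ_B), largest block size 2 (exponent in m_B), 2 blocks (geometric multiplicity). These force block sizes [2, 1].

Jordan blocks: (4, 2), (4, 1)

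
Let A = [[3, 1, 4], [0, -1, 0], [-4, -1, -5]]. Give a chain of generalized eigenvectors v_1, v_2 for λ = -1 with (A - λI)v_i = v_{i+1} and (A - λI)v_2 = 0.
v_1 = [[0, 1, 0]]^T, v_2 = [[1, 0, -1]]^T

We seek v_1 ∈ ker((A + I)^2) \ ker(A + I), then set v_{i+1} = (A + I) v_i.

One such chain is v_1 = [[0, 1, 0]]^T, v_2 = [[1, 0, -1]]^T. Check: (A + I) v_2 = [[0, 0, 0]]^T = 0.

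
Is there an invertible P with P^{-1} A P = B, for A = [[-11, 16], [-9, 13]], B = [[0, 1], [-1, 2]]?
Two matrices over a field are similar if and only if they have the same invariant factors.

Both A and B have characteristic polynomial (x - 1)^2 and minimal polynomial (x - 1)^2. Computing further, both have invariant factors (x - 1)^2. Hence A and B are similar.

Yes.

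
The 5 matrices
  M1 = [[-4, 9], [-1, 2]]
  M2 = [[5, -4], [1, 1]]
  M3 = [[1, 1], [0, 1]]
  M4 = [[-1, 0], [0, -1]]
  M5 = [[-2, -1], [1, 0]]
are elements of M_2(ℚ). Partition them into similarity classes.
Characteristic polynomials: χ_{M1} = (x + 1)^2, χ_{M2} = (x - 3)^2, χ_{M3} = (x - 1)^2, χ_{M4} = (x + 1)^2, χ_{M5} = (x + 1)^2.

{M1, M5}: invariant factors (x + 1)^2.

{M2}: invariant factors (x - 3)^2.

{M3}: invariant factors (x - 1)^2.

{M4}: invariant factors x + 1, x + 1.

Matrices are similar if and only if their invariant-factor lists agree; the partition into similarity classes is {M1, M5}, {M2}, {M3}, {M4}.

4 classes: {M1, M5}, {M2}, {M3}, {M4}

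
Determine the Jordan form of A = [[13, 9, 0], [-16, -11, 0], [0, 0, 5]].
J = [[1, 1, 0], [0, 1, 0], [0, 0, 5]]

The characteristic polynomial is det(xI - A) = (x - 5)(x - 1)^2, so the eigenvalues are 1 (algebraic multiplicity 2), 5 (algebraic multiplicity 1).

For λ = 1: rank(A - I) = 2, rank((A - I)^2) = 1. The eigenspace has dimension 3 - 2 = 1, so there is 1 Jordan block; the rank sequence gives block sizes [2].

For λ = 5: algebraic multiplicity 1 gives one 1×1 block.

Assembling the blocks gives the Jordan form J above.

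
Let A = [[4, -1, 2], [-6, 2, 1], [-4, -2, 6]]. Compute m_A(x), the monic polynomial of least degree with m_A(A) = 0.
The characteristic polynomial factors as (x - 4)^3. The minimal polynomial is ∏(x - λ)^{k_λ} where k_λ is the size of the largest Jordan block at λ.

For λ = 4: rank(A - 4I) = 2, and the largest Jordan block has size 3 (the smallest k with rank((A - 4I)^k) = rank((A - 4I)^(k+1))).

So m_A(x) = (x - 4)^3.

m_A(x) = (x - 4)^3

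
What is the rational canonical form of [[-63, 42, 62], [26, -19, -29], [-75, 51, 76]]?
R = [[0, 0, 15], [1, 0, -2], [0, 1, -6]]

The invariant factors of A (the non-unit diagonal entries of the Smith normal form of xI - A over ℚ[x]) are (x + 5)(x^2 + x - 3), each dividing the next. The characteristic polynomial is their product, (x + 5)(x^2 + x - 3).

The rational canonical form is the block-diagonal matrix of companion matrices C(f_i):
R = [[0, 0, 15], [1, 0, -2], [0, 1, -6]].

Note the characteristic polynomial does not split into linear factors over ℚ, so A has no Jordan form over ℚ; the rational canonical form exists over any field.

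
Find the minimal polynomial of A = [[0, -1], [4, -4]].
The characteristic polynomial factors as (x + 2)^2. The minimal polynomial is ∏(x - λ)^{k_λ} where k_λ is the size of the largest Jordan block at λ.

For λ = -2: rank(A + 2I) = 1, and the largest Jordan block has size 2 (the smallest k with rank((A + 2I)^k) = rank((A + 2I)^(k+1))).

So m_A(x) = (x + 2)^2.

m_A(x) = (x + 2)^2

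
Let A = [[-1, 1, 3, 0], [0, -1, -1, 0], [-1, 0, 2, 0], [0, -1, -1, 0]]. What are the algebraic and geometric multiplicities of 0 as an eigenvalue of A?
algebraic multiplicity 4, geometric multiplicity 2

The characteristic polynomial is x^4, so the factor x appears with exponent 4: the algebraic multiplicity is 4.

rank(A) = 2, so the eigenspace has dimension 4 - 2 = 2: the geometric multiplicity is 2.

Since 2 < 4, A is not diagonalizable.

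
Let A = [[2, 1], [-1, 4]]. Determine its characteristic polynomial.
χ_A(x) = (x - 3)^2

xI - A = [[x - 2, -1], [1, x - 4]].

Expanding det(xI - A) along the first row:
det(xI - A) = + (x - 2)·det([[x - 4]]) - (-1)·det([[1]]).

Evaluating gives χ_A(x) = x^2 - 6x + 9 = (x - 3)^2.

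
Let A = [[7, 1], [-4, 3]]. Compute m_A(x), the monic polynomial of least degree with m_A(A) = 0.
m_A(x) = (x - 5)^2

The characteristic polynomial factors as (x - 5)^2. The minimal polynomial is ∏(x - λ)^{k_λ} where k_λ is the size of the largest Jordan block at λ.

For λ = 5: rank(A - 5I) = 1, and the largest Jordan block has size 2 (the smallest k with rank((A - 5I)^k) = rank((A - 5I)^(k+1))).

So m_A(x) = (x - 5)^2.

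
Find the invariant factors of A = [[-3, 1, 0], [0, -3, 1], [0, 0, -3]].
The Jordan structure of A has elementary divisors (x + 3)^3. Arranging the block sizes at each eigenvalue in decreasing order and taking row products gives the invariant factors.

Invariant factors (smallest first, each dividing the next): (x + 3)^3.

Check: the last factor (x + 3)^3 is the minimal polynomial, and the product (x + 3)^3 is the characteristic polynomial.

(x + 3)^3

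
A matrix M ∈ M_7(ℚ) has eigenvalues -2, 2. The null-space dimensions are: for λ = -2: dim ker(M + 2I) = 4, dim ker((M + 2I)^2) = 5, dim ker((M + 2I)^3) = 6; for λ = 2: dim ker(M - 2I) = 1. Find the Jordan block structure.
λ = -2: successive nullity increments [4, 1, 1] count blocks of size ≥ k; block sizes are [3, 1, 1, 1].
λ = 2: successive nullity increments [1] count blocks of size ≥ k; block sizes are [1].

Jordan blocks: (-2, 3), (-2, 1), (-2, 1), (-2, 1), (2, 1)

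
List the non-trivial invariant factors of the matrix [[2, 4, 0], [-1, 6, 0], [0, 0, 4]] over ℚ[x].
The Jordan structure of A has elementary divisors (x - 4)^2, (x - 4). Arranging the block sizes at each eigenvalue in decreasing order and taking row products gives the invariant factors.

Invariant factors (smallest first, each dividing the next): x - 4, (x - 4)^2.

Check: the last factor (x - 4)^2 is the minimal polynomial, and the product (x - 4)^3 is the characteristic polynomial.

x - 4, (x - 4)^2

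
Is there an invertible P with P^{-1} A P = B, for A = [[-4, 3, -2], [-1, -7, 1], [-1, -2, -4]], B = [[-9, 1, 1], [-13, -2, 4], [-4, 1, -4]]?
Two matrices over a field are similar if and only if they have the same invariant factors.

Both A and B have characteristic polynomial (x + 5)^3 and minimal polynomial (x + 5)^3. Computing further, both have invariant factors (x + 5)^3. Hence A and B are similar.

Yes.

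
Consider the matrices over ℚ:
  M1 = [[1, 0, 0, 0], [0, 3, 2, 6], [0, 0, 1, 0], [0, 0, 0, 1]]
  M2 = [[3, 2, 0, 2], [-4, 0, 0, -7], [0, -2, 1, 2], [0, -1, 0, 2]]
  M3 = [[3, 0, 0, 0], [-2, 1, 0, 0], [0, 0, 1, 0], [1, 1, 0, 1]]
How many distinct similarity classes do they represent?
Characteristic polynomials: χ_{M1} = (x - 3)(x - 1)^3, χ_{M2} = (x - 3)(x - 1)^3, χ_{M3} = (x - 3)(x - 1)^3.

{M1}: invariant factors x - 1, x - 1, (x - 3)(x - 1).

{M2, M3}: invariant factors x - 1, (x - 3)(x - 1)^2.

Matrices are similar if and only if their invariant-factor lists agree; the partition into similarity classes is {M1}, {M2, M3}.

2 classes: {M1}, {M2, M3}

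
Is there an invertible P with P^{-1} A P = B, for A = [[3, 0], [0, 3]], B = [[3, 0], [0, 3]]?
Yes.

Two matrices over a field are similar if and only if they have the same invariant factors.

Both A and B have characteristic polynomial (x - 3)^2 and minimal polynomial x - 3. Computing further, both have invariant factors x - 3, x - 3. Hence A and B are similar.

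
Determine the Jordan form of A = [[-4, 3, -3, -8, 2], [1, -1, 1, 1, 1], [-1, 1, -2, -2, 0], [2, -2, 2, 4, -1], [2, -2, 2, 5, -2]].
The characteristic polynomial is det(xI - A) = (x + 1)^5, so the eigenvalues are -1 (algebraic multiplicity 5).

For λ = -1: rank(A + I) = 3, rank((A + I)^2) = 1, rank((A + I)^3) = 0. The eigenspace has dimension 5 - 3 = 2, so there are 2 Jordan blocks; the rank sequence gives block sizes [3, 2].

Assembling the blocks gives the Jordan form J above.

J = [[-1, 1, 0, 0, 0], [0, -1, 1, 0, 0], [0, 0, -1, 0, 0], [0, 0, 0, -1, 1], [0, 0, 0, 0, -1]]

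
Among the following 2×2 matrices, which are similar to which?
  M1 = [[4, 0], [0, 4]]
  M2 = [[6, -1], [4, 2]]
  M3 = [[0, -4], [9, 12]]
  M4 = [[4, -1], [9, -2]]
4 classes: {M1}, {M2}, {M3}, {M4}

Characteristic polynomials: χ_{M1} = (x - 4)^2, χ_{M2} = (x - 4)^2, χ_{M3} = (x - 6)^2, χ_{M4} = (x - 1)^2.

{M1}: invariant factors x - 4, x - 4.

{M2}: invariant factors (x - 4)^2.

{M3}: invariant factors (x - 6)^2.

{M4}: invariant factors (x - 1)^2.

Matrices are similar if and only if their invariant-factor lists agree; the partition into similarity classes is {M1}, {M2}, {M3}, {M4}.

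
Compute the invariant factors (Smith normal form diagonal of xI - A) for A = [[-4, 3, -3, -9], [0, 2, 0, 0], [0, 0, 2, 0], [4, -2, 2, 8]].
x - 2, x - 2, (x - 2)^2

The Jordan structure of A has elementary divisors (x - 2)^2, (x - 2), (x - 2). Arranging the block sizes at each eigenvalue in decreasing order and taking row products gives the invariant factors.

Invariant factors (smallest first, each dividing the next): x - 2, x - 2, (x - 2)^2.

Check: the last factor (x - 2)^2 is the minimal polynomial, and the product (x - 2)^4 is the characteristic polynomial.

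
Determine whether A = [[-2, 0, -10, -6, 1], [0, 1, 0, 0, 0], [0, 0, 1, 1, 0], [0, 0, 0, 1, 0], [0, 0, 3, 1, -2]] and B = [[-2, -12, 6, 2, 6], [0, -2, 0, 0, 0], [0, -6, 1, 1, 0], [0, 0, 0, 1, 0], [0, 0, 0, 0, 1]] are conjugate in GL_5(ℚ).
Both have characteristic polynomial (x - 1)^3(x + 2)^2, but the minimal polynomial of A is (x - 1)^2(x + 2)^2 while the minimal polynomial of B is (x - 1)^2(x + 2). The minimal polynomial is a similarity invariant, so A and B are not similar.

No.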